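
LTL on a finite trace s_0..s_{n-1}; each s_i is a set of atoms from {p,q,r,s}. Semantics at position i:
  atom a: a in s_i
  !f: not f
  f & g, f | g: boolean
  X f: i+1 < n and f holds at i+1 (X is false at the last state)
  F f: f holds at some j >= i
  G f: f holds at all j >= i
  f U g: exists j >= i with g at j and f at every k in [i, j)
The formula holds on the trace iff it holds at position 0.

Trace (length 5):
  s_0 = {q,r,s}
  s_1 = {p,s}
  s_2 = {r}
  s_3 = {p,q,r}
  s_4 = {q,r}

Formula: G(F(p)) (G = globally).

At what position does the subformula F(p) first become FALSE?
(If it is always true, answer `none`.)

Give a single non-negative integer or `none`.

Answer: 4

Derivation:
s_0={q,r,s}: F(p)=True p=False
s_1={p,s}: F(p)=True p=True
s_2={r}: F(p)=True p=False
s_3={p,q,r}: F(p)=True p=True
s_4={q,r}: F(p)=False p=False
G(F(p)) holds globally = False
First violation at position 4.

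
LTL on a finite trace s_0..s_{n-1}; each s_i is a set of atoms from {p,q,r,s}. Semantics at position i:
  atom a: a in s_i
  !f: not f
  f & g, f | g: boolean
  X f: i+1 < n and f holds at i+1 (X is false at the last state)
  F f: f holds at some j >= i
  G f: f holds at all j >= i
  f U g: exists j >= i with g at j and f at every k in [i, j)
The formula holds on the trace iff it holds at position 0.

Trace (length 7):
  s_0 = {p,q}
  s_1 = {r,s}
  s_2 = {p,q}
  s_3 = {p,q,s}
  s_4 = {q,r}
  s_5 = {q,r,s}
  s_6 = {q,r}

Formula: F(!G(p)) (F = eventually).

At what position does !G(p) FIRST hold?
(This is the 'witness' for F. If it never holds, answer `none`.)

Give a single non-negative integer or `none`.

s_0={p,q}: !G(p)=True G(p)=False p=True
s_1={r,s}: !G(p)=True G(p)=False p=False
s_2={p,q}: !G(p)=True G(p)=False p=True
s_3={p,q,s}: !G(p)=True G(p)=False p=True
s_4={q,r}: !G(p)=True G(p)=False p=False
s_5={q,r,s}: !G(p)=True G(p)=False p=False
s_6={q,r}: !G(p)=True G(p)=False p=False
F(!G(p)) holds; first witness at position 0.

Answer: 0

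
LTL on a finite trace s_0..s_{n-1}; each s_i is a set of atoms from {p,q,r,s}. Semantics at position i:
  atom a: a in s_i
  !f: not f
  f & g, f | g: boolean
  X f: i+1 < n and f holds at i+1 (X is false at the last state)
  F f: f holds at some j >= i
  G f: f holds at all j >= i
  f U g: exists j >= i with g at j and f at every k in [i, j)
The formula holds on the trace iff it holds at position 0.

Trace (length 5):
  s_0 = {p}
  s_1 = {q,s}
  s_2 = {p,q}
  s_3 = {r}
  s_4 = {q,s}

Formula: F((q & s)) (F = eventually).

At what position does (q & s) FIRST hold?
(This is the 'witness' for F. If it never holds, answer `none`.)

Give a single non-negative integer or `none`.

s_0={p}: (q & s)=False q=False s=False
s_1={q,s}: (q & s)=True q=True s=True
s_2={p,q}: (q & s)=False q=True s=False
s_3={r}: (q & s)=False q=False s=False
s_4={q,s}: (q & s)=True q=True s=True
F((q & s)) holds; first witness at position 1.

Answer: 1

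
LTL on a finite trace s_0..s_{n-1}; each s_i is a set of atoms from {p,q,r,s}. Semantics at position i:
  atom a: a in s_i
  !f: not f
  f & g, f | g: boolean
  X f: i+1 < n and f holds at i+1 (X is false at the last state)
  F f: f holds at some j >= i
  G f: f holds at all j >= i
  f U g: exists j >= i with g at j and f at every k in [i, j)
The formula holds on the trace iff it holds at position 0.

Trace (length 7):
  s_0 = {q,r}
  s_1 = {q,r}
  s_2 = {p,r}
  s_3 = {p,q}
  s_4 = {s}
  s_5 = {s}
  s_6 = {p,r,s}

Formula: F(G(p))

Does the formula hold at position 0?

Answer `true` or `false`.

s_0={q,r}: F(G(p))=True G(p)=False p=False
s_1={q,r}: F(G(p))=True G(p)=False p=False
s_2={p,r}: F(G(p))=True G(p)=False p=True
s_3={p,q}: F(G(p))=True G(p)=False p=True
s_4={s}: F(G(p))=True G(p)=False p=False
s_5={s}: F(G(p))=True G(p)=False p=False
s_6={p,r,s}: F(G(p))=True G(p)=True p=True

Answer: true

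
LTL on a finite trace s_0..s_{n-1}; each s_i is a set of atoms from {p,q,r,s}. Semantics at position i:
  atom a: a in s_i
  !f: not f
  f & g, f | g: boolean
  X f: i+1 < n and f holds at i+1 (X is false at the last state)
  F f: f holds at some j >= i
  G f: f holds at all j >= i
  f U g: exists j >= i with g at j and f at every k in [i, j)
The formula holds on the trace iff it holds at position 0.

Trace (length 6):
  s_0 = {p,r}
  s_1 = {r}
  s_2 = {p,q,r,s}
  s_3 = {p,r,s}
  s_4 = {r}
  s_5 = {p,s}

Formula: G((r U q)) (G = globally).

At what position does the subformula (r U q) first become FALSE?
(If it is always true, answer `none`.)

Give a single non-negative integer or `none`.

s_0={p,r}: (r U q)=True r=True q=False
s_1={r}: (r U q)=True r=True q=False
s_2={p,q,r,s}: (r U q)=True r=True q=True
s_3={p,r,s}: (r U q)=False r=True q=False
s_4={r}: (r U q)=False r=True q=False
s_5={p,s}: (r U q)=False r=False q=False
G((r U q)) holds globally = False
First violation at position 3.

Answer: 3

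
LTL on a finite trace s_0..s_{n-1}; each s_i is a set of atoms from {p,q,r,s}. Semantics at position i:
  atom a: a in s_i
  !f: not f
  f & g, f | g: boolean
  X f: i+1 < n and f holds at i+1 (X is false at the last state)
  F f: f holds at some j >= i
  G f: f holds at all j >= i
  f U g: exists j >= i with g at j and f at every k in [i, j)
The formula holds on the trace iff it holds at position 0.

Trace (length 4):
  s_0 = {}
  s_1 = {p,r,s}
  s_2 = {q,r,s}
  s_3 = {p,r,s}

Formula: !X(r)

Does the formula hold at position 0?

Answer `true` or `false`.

s_0={}: !X(r)=False X(r)=True r=False
s_1={p,r,s}: !X(r)=False X(r)=True r=True
s_2={q,r,s}: !X(r)=False X(r)=True r=True
s_3={p,r,s}: !X(r)=True X(r)=False r=True

Answer: false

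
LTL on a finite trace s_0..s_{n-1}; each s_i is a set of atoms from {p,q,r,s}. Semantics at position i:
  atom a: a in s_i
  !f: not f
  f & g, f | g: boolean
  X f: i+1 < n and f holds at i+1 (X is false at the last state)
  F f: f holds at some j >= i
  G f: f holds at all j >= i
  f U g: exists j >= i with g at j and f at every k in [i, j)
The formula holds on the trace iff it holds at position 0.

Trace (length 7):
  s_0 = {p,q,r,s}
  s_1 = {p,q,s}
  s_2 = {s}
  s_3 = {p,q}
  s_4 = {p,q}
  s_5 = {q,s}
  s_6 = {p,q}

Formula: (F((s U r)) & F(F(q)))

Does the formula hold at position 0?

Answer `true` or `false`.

s_0={p,q,r,s}: (F((s U r)) & F(F(q)))=True F((s U r))=True (s U r)=True s=True r=True F(F(q))=True F(q)=True q=True
s_1={p,q,s}: (F((s U r)) & F(F(q)))=False F((s U r))=False (s U r)=False s=True r=False F(F(q))=True F(q)=True q=True
s_2={s}: (F((s U r)) & F(F(q)))=False F((s U r))=False (s U r)=False s=True r=False F(F(q))=True F(q)=True q=False
s_3={p,q}: (F((s U r)) & F(F(q)))=False F((s U r))=False (s U r)=False s=False r=False F(F(q))=True F(q)=True q=True
s_4={p,q}: (F((s U r)) & F(F(q)))=False F((s U r))=False (s U r)=False s=False r=False F(F(q))=True F(q)=True q=True
s_5={q,s}: (F((s U r)) & F(F(q)))=False F((s U r))=False (s U r)=False s=True r=False F(F(q))=True F(q)=True q=True
s_6={p,q}: (F((s U r)) & F(F(q)))=False F((s U r))=False (s U r)=False s=False r=False F(F(q))=True F(q)=True q=True

Answer: true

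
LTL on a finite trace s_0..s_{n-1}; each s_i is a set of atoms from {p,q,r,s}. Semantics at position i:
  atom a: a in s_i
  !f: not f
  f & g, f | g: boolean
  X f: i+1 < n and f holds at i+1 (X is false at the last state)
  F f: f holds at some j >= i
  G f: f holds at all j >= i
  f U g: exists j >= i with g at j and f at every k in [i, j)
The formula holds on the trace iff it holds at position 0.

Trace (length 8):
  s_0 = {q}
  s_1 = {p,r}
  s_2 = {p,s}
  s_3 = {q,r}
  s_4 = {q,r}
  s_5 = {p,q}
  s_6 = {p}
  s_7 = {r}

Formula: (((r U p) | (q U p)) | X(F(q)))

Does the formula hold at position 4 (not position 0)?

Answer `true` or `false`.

s_0={q}: (((r U p) | (q U p)) | X(F(q)))=True ((r U p) | (q U p))=True (r U p)=False r=False p=False (q U p)=True q=True X(F(q))=True F(q)=True
s_1={p,r}: (((r U p) | (q U p)) | X(F(q)))=True ((r U p) | (q U p))=True (r U p)=True r=True p=True (q U p)=True q=False X(F(q))=True F(q)=True
s_2={p,s}: (((r U p) | (q U p)) | X(F(q)))=True ((r U p) | (q U p))=True (r U p)=True r=False p=True (q U p)=True q=False X(F(q))=True F(q)=True
s_3={q,r}: (((r U p) | (q U p)) | X(F(q)))=True ((r U p) | (q U p))=True (r U p)=True r=True p=False (q U p)=True q=True X(F(q))=True F(q)=True
s_4={q,r}: (((r U p) | (q U p)) | X(F(q)))=True ((r U p) | (q U p))=True (r U p)=True r=True p=False (q U p)=True q=True X(F(q))=True F(q)=True
s_5={p,q}: (((r U p) | (q U p)) | X(F(q)))=True ((r U p) | (q U p))=True (r U p)=True r=False p=True (q U p)=True q=True X(F(q))=False F(q)=True
s_6={p}: (((r U p) | (q U p)) | X(F(q)))=True ((r U p) | (q U p))=True (r U p)=True r=False p=True (q U p)=True q=False X(F(q))=False F(q)=False
s_7={r}: (((r U p) | (q U p)) | X(F(q)))=False ((r U p) | (q U p))=False (r U p)=False r=True p=False (q U p)=False q=False X(F(q))=False F(q)=False
Evaluating at position 4: result = True

Answer: true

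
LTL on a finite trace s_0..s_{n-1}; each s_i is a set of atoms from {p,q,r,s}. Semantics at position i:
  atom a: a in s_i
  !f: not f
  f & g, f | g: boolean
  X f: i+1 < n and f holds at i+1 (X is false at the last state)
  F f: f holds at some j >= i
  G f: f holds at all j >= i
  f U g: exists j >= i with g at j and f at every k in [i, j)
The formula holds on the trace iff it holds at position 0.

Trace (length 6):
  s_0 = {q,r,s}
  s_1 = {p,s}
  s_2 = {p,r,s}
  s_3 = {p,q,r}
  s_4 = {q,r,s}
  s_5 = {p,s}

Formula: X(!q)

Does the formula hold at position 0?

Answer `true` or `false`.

Answer: true

Derivation:
s_0={q,r,s}: X(!q)=True !q=False q=True
s_1={p,s}: X(!q)=True !q=True q=False
s_2={p,r,s}: X(!q)=False !q=True q=False
s_3={p,q,r}: X(!q)=False !q=False q=True
s_4={q,r,s}: X(!q)=True !q=False q=True
s_5={p,s}: X(!q)=False !q=True q=False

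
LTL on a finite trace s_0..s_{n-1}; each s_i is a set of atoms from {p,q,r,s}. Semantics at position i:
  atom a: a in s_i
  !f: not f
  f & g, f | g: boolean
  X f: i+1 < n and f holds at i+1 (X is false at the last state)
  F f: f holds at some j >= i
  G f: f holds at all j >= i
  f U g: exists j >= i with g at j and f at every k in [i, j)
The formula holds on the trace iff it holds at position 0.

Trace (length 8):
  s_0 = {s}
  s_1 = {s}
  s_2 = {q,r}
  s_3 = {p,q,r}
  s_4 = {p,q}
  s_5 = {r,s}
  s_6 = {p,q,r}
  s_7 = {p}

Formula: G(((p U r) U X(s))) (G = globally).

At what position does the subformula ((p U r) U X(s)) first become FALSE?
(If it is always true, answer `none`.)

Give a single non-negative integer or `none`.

Answer: 1

Derivation:
s_0={s}: ((p U r) U X(s))=True (p U r)=False p=False r=False X(s)=True s=True
s_1={s}: ((p U r) U X(s))=False (p U r)=False p=False r=False X(s)=False s=True
s_2={q,r}: ((p U r) U X(s))=True (p U r)=True p=False r=True X(s)=False s=False
s_3={p,q,r}: ((p U r) U X(s))=True (p U r)=True p=True r=True X(s)=False s=False
s_4={p,q}: ((p U r) U X(s))=True (p U r)=True p=True r=False X(s)=True s=False
s_5={r,s}: ((p U r) U X(s))=False (p U r)=True p=False r=True X(s)=False s=True
s_6={p,q,r}: ((p U r) U X(s))=False (p U r)=True p=True r=True X(s)=False s=False
s_7={p}: ((p U r) U X(s))=False (p U r)=False p=True r=False X(s)=False s=False
G(((p U r) U X(s))) holds globally = False
First violation at position 1.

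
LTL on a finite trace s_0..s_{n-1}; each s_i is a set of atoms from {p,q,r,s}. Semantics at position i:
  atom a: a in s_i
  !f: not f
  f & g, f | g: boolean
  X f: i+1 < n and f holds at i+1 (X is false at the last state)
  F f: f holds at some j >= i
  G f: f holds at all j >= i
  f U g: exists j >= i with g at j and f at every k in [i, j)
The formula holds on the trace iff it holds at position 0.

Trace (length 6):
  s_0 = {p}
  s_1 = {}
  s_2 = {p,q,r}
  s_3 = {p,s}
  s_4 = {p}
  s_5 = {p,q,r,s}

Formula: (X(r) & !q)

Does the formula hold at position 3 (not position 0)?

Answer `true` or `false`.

Answer: false

Derivation:
s_0={p}: (X(r) & !q)=False X(r)=False r=False !q=True q=False
s_1={}: (X(r) & !q)=True X(r)=True r=False !q=True q=False
s_2={p,q,r}: (X(r) & !q)=False X(r)=False r=True !q=False q=True
s_3={p,s}: (X(r) & !q)=False X(r)=False r=False !q=True q=False
s_4={p}: (X(r) & !q)=True X(r)=True r=False !q=True q=False
s_5={p,q,r,s}: (X(r) & !q)=False X(r)=False r=True !q=False q=True
Evaluating at position 3: result = False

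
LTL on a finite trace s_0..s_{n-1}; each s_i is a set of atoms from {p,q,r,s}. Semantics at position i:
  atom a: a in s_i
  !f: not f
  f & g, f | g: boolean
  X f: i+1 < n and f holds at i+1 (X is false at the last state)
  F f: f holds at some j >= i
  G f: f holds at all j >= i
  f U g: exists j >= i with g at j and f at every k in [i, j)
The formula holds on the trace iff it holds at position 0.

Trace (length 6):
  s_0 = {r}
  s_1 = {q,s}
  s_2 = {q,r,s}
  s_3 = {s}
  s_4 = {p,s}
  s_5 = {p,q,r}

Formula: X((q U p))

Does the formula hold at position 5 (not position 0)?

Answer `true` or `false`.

s_0={r}: X((q U p))=False (q U p)=False q=False p=False
s_1={q,s}: X((q U p))=False (q U p)=False q=True p=False
s_2={q,r,s}: X((q U p))=False (q U p)=False q=True p=False
s_3={s}: X((q U p))=True (q U p)=False q=False p=False
s_4={p,s}: X((q U p))=True (q U p)=True q=False p=True
s_5={p,q,r}: X((q U p))=False (q U p)=True q=True p=True
Evaluating at position 5: result = False

Answer: false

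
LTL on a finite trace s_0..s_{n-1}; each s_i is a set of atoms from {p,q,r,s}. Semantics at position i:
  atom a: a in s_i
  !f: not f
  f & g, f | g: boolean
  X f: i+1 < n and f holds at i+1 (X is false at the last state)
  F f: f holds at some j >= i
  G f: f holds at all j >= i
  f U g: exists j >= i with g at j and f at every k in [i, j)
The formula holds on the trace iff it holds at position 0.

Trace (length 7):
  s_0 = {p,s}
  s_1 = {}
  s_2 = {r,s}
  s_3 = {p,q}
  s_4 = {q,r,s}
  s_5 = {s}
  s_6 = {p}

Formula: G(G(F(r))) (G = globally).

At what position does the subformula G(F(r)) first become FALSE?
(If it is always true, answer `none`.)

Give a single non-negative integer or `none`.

s_0={p,s}: G(F(r))=False F(r)=True r=False
s_1={}: G(F(r))=False F(r)=True r=False
s_2={r,s}: G(F(r))=False F(r)=True r=True
s_3={p,q}: G(F(r))=False F(r)=True r=False
s_4={q,r,s}: G(F(r))=False F(r)=True r=True
s_5={s}: G(F(r))=False F(r)=False r=False
s_6={p}: G(F(r))=False F(r)=False r=False
G(G(F(r))) holds globally = False
First violation at position 0.

Answer: 0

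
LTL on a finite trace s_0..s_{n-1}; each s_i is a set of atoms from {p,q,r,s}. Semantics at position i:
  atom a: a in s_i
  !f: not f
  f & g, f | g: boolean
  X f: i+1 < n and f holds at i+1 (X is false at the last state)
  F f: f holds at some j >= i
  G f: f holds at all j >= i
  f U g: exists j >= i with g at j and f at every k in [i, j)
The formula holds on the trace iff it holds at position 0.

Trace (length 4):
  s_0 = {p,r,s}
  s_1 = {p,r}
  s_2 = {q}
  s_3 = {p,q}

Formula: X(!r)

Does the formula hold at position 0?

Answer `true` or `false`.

Answer: false

Derivation:
s_0={p,r,s}: X(!r)=False !r=False r=True
s_1={p,r}: X(!r)=True !r=False r=True
s_2={q}: X(!r)=True !r=True r=False
s_3={p,q}: X(!r)=False !r=True r=False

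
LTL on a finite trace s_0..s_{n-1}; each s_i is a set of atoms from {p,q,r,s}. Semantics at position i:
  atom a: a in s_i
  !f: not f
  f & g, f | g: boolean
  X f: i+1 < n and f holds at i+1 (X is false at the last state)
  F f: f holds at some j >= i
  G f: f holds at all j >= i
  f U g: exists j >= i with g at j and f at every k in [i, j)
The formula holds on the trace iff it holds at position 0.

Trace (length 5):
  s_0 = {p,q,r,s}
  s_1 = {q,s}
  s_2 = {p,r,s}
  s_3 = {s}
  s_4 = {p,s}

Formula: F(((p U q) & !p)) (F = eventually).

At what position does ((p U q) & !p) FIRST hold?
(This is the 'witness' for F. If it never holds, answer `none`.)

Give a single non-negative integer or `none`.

Answer: 1

Derivation:
s_0={p,q,r,s}: ((p U q) & !p)=False (p U q)=True p=True q=True !p=False
s_1={q,s}: ((p U q) & !p)=True (p U q)=True p=False q=True !p=True
s_2={p,r,s}: ((p U q) & !p)=False (p U q)=False p=True q=False !p=False
s_3={s}: ((p U q) & !p)=False (p U q)=False p=False q=False !p=True
s_4={p,s}: ((p U q) & !p)=False (p U q)=False p=True q=False !p=False
F(((p U q) & !p)) holds; first witness at position 1.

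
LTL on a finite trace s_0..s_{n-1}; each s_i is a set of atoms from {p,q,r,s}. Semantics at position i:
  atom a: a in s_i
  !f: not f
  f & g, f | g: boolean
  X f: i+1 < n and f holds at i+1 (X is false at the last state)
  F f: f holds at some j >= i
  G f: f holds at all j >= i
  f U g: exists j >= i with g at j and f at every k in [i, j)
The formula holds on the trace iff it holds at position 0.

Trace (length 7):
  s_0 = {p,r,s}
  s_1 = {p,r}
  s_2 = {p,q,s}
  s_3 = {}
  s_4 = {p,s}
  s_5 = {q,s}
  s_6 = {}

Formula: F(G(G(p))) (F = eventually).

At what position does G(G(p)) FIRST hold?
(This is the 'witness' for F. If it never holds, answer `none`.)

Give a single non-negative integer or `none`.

Answer: none

Derivation:
s_0={p,r,s}: G(G(p))=False G(p)=False p=True
s_1={p,r}: G(G(p))=False G(p)=False p=True
s_2={p,q,s}: G(G(p))=False G(p)=False p=True
s_3={}: G(G(p))=False G(p)=False p=False
s_4={p,s}: G(G(p))=False G(p)=False p=True
s_5={q,s}: G(G(p))=False G(p)=False p=False
s_6={}: G(G(p))=False G(p)=False p=False
F(G(G(p))) does not hold (no witness exists).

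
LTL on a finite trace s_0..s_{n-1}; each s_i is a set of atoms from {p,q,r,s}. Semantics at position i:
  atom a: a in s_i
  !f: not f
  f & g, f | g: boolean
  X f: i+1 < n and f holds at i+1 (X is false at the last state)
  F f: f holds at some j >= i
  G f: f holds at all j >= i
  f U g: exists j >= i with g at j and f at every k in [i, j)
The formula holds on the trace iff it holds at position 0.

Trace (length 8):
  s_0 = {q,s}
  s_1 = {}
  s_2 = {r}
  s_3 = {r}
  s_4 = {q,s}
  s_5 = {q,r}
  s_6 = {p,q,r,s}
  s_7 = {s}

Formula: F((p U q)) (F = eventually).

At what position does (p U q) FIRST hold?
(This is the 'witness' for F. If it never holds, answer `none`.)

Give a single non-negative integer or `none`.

Answer: 0

Derivation:
s_0={q,s}: (p U q)=True p=False q=True
s_1={}: (p U q)=False p=False q=False
s_2={r}: (p U q)=False p=False q=False
s_3={r}: (p U q)=False p=False q=False
s_4={q,s}: (p U q)=True p=False q=True
s_5={q,r}: (p U q)=True p=False q=True
s_6={p,q,r,s}: (p U q)=True p=True q=True
s_7={s}: (p U q)=False p=False q=False
F((p U q)) holds; first witness at position 0.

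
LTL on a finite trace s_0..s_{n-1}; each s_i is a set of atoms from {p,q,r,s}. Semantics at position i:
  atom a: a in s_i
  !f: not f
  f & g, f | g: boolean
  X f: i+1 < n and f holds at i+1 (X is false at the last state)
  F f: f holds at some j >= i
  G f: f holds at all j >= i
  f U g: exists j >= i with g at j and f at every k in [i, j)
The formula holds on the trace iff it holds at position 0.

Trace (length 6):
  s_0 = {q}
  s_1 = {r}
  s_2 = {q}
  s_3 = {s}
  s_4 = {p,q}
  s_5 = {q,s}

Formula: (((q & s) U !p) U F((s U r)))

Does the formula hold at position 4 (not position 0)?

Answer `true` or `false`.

s_0={q}: (((q & s) U !p) U F((s U r)))=True ((q & s) U !p)=True (q & s)=False q=True s=False !p=True p=False F((s U r))=True (s U r)=False r=False
s_1={r}: (((q & s) U !p) U F((s U r)))=True ((q & s) U !p)=True (q & s)=False q=False s=False !p=True p=False F((s U r))=True (s U r)=True r=True
s_2={q}: (((q & s) U !p) U F((s U r)))=False ((q & s) U !p)=True (q & s)=False q=True s=False !p=True p=False F((s U r))=False (s U r)=False r=False
s_3={s}: (((q & s) U !p) U F((s U r)))=False ((q & s) U !p)=True (q & s)=False q=False s=True !p=True p=False F((s U r))=False (s U r)=False r=False
s_4={p,q}: (((q & s) U !p) U F((s U r)))=False ((q & s) U !p)=False (q & s)=False q=True s=False !p=False p=True F((s U r))=False (s U r)=False r=False
s_5={q,s}: (((q & s) U !p) U F((s U r)))=False ((q & s) U !p)=True (q & s)=True q=True s=True !p=True p=False F((s U r))=False (s U r)=False r=False
Evaluating at position 4: result = False

Answer: false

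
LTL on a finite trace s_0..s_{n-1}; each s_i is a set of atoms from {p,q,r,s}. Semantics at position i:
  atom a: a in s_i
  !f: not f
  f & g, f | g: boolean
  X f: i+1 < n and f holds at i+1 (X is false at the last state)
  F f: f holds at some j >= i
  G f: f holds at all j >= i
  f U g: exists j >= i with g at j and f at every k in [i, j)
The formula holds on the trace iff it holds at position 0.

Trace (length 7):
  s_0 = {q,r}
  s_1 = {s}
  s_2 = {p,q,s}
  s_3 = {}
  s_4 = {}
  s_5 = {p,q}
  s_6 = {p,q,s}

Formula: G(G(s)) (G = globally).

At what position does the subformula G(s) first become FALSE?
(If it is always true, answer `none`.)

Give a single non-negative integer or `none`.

s_0={q,r}: G(s)=False s=False
s_1={s}: G(s)=False s=True
s_2={p,q,s}: G(s)=False s=True
s_3={}: G(s)=False s=False
s_4={}: G(s)=False s=False
s_5={p,q}: G(s)=False s=False
s_6={p,q,s}: G(s)=True s=True
G(G(s)) holds globally = False
First violation at position 0.

Answer: 0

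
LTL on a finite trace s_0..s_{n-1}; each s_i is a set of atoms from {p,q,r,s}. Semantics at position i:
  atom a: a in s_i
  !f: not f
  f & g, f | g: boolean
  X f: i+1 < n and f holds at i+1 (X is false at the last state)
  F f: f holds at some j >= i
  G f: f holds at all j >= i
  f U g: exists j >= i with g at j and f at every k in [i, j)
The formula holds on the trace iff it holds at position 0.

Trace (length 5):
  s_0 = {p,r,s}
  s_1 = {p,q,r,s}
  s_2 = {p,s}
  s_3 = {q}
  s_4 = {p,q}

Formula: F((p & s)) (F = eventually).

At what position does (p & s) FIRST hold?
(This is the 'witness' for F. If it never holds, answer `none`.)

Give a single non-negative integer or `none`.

Answer: 0

Derivation:
s_0={p,r,s}: (p & s)=True p=True s=True
s_1={p,q,r,s}: (p & s)=True p=True s=True
s_2={p,s}: (p & s)=True p=True s=True
s_3={q}: (p & s)=False p=False s=False
s_4={p,q}: (p & s)=False p=True s=False
F((p & s)) holds; first witness at position 0.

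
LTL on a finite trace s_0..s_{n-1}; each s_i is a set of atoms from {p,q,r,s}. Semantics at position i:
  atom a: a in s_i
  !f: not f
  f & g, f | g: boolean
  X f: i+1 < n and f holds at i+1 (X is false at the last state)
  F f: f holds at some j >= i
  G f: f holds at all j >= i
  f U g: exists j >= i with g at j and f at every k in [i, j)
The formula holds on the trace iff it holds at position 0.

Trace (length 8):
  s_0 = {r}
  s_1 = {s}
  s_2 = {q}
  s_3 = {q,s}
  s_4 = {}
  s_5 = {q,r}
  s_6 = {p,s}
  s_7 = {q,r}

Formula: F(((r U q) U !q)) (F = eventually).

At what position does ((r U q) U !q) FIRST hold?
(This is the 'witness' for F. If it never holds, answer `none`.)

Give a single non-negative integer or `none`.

s_0={r}: ((r U q) U !q)=True (r U q)=False r=True q=False !q=True
s_1={s}: ((r U q) U !q)=True (r U q)=False r=False q=False !q=True
s_2={q}: ((r U q) U !q)=True (r U q)=True r=False q=True !q=False
s_3={q,s}: ((r U q) U !q)=True (r U q)=True r=False q=True !q=False
s_4={}: ((r U q) U !q)=True (r U q)=False r=False q=False !q=True
s_5={q,r}: ((r U q) U !q)=True (r U q)=True r=True q=True !q=False
s_6={p,s}: ((r U q) U !q)=True (r U q)=False r=False q=False !q=True
s_7={q,r}: ((r U q) U !q)=False (r U q)=True r=True q=True !q=False
F(((r U q) U !q)) holds; first witness at position 0.

Answer: 0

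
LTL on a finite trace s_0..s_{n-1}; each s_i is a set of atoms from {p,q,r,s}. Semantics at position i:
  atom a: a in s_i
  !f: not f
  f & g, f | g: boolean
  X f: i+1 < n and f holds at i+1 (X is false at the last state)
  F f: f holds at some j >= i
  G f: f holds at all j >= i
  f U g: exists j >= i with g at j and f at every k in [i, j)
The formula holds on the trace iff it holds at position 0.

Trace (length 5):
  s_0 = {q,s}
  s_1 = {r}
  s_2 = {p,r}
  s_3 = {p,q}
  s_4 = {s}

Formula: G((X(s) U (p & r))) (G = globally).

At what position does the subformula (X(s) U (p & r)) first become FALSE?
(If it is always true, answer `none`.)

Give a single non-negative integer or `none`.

Answer: 0

Derivation:
s_0={q,s}: (X(s) U (p & r))=False X(s)=False s=True (p & r)=False p=False r=False
s_1={r}: (X(s) U (p & r))=False X(s)=False s=False (p & r)=False p=False r=True
s_2={p,r}: (X(s) U (p & r))=True X(s)=False s=False (p & r)=True p=True r=True
s_3={p,q}: (X(s) U (p & r))=False X(s)=True s=False (p & r)=False p=True r=False
s_4={s}: (X(s) U (p & r))=False X(s)=False s=True (p & r)=False p=False r=False
G((X(s) U (p & r))) holds globally = False
First violation at position 0.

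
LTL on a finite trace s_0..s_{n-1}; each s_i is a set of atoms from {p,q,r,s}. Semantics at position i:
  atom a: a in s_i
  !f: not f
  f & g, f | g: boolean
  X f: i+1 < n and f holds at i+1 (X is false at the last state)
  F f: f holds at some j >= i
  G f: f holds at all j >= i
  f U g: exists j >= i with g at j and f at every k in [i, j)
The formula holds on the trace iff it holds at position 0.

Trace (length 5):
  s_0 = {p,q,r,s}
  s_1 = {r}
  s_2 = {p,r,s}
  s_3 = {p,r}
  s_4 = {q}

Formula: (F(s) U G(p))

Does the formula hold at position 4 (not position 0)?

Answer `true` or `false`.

Answer: false

Derivation:
s_0={p,q,r,s}: (F(s) U G(p))=False F(s)=True s=True G(p)=False p=True
s_1={r}: (F(s) U G(p))=False F(s)=True s=False G(p)=False p=False
s_2={p,r,s}: (F(s) U G(p))=False F(s)=True s=True G(p)=False p=True
s_3={p,r}: (F(s) U G(p))=False F(s)=False s=False G(p)=False p=True
s_4={q}: (F(s) U G(p))=False F(s)=False s=False G(p)=False p=False
Evaluating at position 4: result = False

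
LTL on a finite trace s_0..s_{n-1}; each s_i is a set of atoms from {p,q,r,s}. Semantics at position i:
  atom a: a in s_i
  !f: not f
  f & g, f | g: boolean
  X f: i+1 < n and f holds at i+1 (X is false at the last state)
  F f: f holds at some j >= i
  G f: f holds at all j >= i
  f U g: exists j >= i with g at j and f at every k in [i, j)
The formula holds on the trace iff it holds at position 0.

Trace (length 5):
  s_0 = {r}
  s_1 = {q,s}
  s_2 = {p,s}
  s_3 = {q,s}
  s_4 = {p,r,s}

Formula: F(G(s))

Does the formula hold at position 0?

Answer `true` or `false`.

Answer: true

Derivation:
s_0={r}: F(G(s))=True G(s)=False s=False
s_1={q,s}: F(G(s))=True G(s)=True s=True
s_2={p,s}: F(G(s))=True G(s)=True s=True
s_3={q,s}: F(G(s))=True G(s)=True s=True
s_4={p,r,s}: F(G(s))=True G(s)=True s=True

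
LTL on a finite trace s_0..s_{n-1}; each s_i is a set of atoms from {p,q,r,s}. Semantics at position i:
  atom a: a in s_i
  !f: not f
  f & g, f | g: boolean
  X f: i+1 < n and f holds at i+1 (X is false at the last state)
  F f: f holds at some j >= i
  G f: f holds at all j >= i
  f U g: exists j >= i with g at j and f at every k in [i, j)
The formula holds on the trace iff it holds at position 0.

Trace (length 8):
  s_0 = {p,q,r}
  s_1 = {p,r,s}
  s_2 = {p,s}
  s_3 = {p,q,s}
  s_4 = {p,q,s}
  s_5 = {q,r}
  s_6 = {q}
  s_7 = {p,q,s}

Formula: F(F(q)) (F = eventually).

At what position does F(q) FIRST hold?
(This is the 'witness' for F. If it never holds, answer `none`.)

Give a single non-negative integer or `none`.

s_0={p,q,r}: F(q)=True q=True
s_1={p,r,s}: F(q)=True q=False
s_2={p,s}: F(q)=True q=False
s_3={p,q,s}: F(q)=True q=True
s_4={p,q,s}: F(q)=True q=True
s_5={q,r}: F(q)=True q=True
s_6={q}: F(q)=True q=True
s_7={p,q,s}: F(q)=True q=True
F(F(q)) holds; first witness at position 0.

Answer: 0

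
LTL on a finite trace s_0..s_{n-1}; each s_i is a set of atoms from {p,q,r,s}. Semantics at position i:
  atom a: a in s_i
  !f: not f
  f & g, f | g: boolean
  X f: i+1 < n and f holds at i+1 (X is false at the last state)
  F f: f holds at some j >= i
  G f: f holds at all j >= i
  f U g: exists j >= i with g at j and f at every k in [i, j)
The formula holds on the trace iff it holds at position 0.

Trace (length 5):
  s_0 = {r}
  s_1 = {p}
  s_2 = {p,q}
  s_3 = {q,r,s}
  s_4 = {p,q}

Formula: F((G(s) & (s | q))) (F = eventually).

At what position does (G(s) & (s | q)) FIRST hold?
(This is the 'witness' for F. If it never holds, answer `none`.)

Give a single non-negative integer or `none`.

s_0={r}: (G(s) & (s | q))=False G(s)=False s=False (s | q)=False q=False
s_1={p}: (G(s) & (s | q))=False G(s)=False s=False (s | q)=False q=False
s_2={p,q}: (G(s) & (s | q))=False G(s)=False s=False (s | q)=True q=True
s_3={q,r,s}: (G(s) & (s | q))=False G(s)=False s=True (s | q)=True q=True
s_4={p,q}: (G(s) & (s | q))=False G(s)=False s=False (s | q)=True q=True
F((G(s) & (s | q))) does not hold (no witness exists).

Answer: none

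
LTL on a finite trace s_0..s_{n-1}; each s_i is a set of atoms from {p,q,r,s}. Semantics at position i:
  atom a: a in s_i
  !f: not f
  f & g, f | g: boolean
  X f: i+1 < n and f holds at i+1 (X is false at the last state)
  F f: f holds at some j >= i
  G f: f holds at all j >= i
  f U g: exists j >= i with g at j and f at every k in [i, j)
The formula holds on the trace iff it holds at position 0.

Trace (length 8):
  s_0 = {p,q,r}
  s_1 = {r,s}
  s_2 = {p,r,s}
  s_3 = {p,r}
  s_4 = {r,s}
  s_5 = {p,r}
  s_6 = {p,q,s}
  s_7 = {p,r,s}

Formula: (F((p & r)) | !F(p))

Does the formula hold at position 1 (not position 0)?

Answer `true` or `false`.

Answer: true

Derivation:
s_0={p,q,r}: (F((p & r)) | !F(p))=True F((p & r))=True (p & r)=True p=True r=True !F(p)=False F(p)=True
s_1={r,s}: (F((p & r)) | !F(p))=True F((p & r))=True (p & r)=False p=False r=True !F(p)=False F(p)=True
s_2={p,r,s}: (F((p & r)) | !F(p))=True F((p & r))=True (p & r)=True p=True r=True !F(p)=False F(p)=True
s_3={p,r}: (F((p & r)) | !F(p))=True F((p & r))=True (p & r)=True p=True r=True !F(p)=False F(p)=True
s_4={r,s}: (F((p & r)) | !F(p))=True F((p & r))=True (p & r)=False p=False r=True !F(p)=False F(p)=True
s_5={p,r}: (F((p & r)) | !F(p))=True F((p & r))=True (p & r)=True p=True r=True !F(p)=False F(p)=True
s_6={p,q,s}: (F((p & r)) | !F(p))=True F((p & r))=True (p & r)=False p=True r=False !F(p)=False F(p)=True
s_7={p,r,s}: (F((p & r)) | !F(p))=True F((p & r))=True (p & r)=True p=True r=True !F(p)=False F(p)=True
Evaluating at position 1: result = True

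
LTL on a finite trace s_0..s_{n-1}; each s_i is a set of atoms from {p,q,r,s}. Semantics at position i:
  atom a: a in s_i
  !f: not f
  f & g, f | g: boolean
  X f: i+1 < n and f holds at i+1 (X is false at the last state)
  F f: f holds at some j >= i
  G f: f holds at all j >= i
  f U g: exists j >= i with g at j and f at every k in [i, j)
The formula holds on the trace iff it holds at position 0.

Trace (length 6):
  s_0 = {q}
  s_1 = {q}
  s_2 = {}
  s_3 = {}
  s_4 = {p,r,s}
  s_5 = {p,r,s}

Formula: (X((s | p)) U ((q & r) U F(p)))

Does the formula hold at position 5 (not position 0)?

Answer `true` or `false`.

s_0={q}: (X((s | p)) U ((q & r) U F(p)))=True X((s | p))=False (s | p)=False s=False p=False ((q & r) U F(p))=True (q & r)=False q=True r=False F(p)=True
s_1={q}: (X((s | p)) U ((q & r) U F(p)))=True X((s | p))=False (s | p)=False s=False p=False ((q & r) U F(p))=True (q & r)=False q=True r=False F(p)=True
s_2={}: (X((s | p)) U ((q & r) U F(p)))=True X((s | p))=False (s | p)=False s=False p=False ((q & r) U F(p))=True (q & r)=False q=False r=False F(p)=True
s_3={}: (X((s | p)) U ((q & r) U F(p)))=True X((s | p))=True (s | p)=False s=False p=False ((q & r) U F(p))=True (q & r)=False q=False r=False F(p)=True
s_4={p,r,s}: (X((s | p)) U ((q & r) U F(p)))=True X((s | p))=True (s | p)=True s=True p=True ((q & r) U F(p))=True (q & r)=False q=False r=True F(p)=True
s_5={p,r,s}: (X((s | p)) U ((q & r) U F(p)))=True X((s | p))=False (s | p)=True s=True p=True ((q & r) U F(p))=True (q & r)=False q=False r=True F(p)=True
Evaluating at position 5: result = True

Answer: true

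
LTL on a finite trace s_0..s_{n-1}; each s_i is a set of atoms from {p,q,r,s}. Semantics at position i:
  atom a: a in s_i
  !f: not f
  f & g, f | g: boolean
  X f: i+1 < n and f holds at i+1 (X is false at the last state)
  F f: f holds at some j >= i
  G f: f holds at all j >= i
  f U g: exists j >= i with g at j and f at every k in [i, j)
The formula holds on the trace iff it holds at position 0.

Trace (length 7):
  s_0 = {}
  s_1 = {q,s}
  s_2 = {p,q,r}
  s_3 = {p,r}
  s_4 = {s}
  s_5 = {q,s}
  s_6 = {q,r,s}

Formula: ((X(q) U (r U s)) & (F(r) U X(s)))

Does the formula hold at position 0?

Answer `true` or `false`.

s_0={}: ((X(q) U (r U s)) & (F(r) U X(s)))=True (X(q) U (r U s))=True X(q)=True q=False (r U s)=False r=False s=False (F(r) U X(s))=True F(r)=True X(s)=True
s_1={q,s}: ((X(q) U (r U s)) & (F(r) U X(s)))=True (X(q) U (r U s))=True X(q)=True q=True (r U s)=True r=False s=True (F(r) U X(s))=True F(r)=True X(s)=False
s_2={p,q,r}: ((X(q) U (r U s)) & (F(r) U X(s)))=True (X(q) U (r U s))=True X(q)=False q=True (r U s)=True r=True s=False (F(r) U X(s))=True F(r)=True X(s)=False
s_3={p,r}: ((X(q) U (r U s)) & (F(r) U X(s)))=True (X(q) U (r U s))=True X(q)=False q=False (r U s)=True r=True s=False (F(r) U X(s))=True F(r)=True X(s)=True
s_4={s}: ((X(q) U (r U s)) & (F(r) U X(s)))=True (X(q) U (r U s))=True X(q)=True q=False (r U s)=True r=False s=True (F(r) U X(s))=True F(r)=True X(s)=True
s_5={q,s}: ((X(q) U (r U s)) & (F(r) U X(s)))=True (X(q) U (r U s))=True X(q)=True q=True (r U s)=True r=False s=True (F(r) U X(s))=True F(r)=True X(s)=True
s_6={q,r,s}: ((X(q) U (r U s)) & (F(r) U X(s)))=False (X(q) U (r U s))=True X(q)=False q=True (r U s)=True r=True s=True (F(r) U X(s))=False F(r)=True X(s)=False

Answer: true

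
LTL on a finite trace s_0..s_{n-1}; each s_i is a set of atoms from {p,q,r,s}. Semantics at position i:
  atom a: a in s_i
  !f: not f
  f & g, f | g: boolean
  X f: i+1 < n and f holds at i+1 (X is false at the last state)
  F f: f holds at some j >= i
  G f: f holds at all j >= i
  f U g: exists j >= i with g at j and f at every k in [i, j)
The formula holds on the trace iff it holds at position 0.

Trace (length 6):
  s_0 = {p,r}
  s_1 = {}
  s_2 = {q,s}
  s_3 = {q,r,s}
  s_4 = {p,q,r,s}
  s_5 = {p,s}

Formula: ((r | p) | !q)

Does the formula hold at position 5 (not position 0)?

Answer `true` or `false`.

s_0={p,r}: ((r | p) | !q)=True (r | p)=True r=True p=True !q=True q=False
s_1={}: ((r | p) | !q)=True (r | p)=False r=False p=False !q=True q=False
s_2={q,s}: ((r | p) | !q)=False (r | p)=False r=False p=False !q=False q=True
s_3={q,r,s}: ((r | p) | !q)=True (r | p)=True r=True p=False !q=False q=True
s_4={p,q,r,s}: ((r | p) | !q)=True (r | p)=True r=True p=True !q=False q=True
s_5={p,s}: ((r | p) | !q)=True (r | p)=True r=False p=True !q=True q=False
Evaluating at position 5: result = True

Answer: true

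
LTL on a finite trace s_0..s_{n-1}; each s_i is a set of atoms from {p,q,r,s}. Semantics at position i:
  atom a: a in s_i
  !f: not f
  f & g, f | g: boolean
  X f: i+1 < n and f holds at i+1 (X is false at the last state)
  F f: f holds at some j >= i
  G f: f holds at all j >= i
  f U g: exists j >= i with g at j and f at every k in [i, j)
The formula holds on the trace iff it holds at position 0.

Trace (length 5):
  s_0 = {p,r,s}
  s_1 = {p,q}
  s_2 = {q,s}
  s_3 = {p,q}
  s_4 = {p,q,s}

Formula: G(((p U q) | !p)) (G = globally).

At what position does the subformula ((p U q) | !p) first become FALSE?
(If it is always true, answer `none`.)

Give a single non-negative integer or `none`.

Answer: none

Derivation:
s_0={p,r,s}: ((p U q) | !p)=True (p U q)=True p=True q=False !p=False
s_1={p,q}: ((p U q) | !p)=True (p U q)=True p=True q=True !p=False
s_2={q,s}: ((p U q) | !p)=True (p U q)=True p=False q=True !p=True
s_3={p,q}: ((p U q) | !p)=True (p U q)=True p=True q=True !p=False
s_4={p,q,s}: ((p U q) | !p)=True (p U q)=True p=True q=True !p=False
G(((p U q) | !p)) holds globally = True
No violation — formula holds at every position.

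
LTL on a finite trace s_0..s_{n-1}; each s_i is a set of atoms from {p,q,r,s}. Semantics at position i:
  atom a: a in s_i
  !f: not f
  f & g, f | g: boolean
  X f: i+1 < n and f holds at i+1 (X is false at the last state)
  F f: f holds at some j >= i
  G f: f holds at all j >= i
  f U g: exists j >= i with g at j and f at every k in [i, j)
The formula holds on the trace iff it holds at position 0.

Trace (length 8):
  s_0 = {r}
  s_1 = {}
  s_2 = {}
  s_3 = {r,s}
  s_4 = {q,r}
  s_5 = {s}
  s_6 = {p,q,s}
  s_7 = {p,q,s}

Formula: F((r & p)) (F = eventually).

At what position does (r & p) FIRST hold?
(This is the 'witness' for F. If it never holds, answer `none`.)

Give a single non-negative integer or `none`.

s_0={r}: (r & p)=False r=True p=False
s_1={}: (r & p)=False r=False p=False
s_2={}: (r & p)=False r=False p=False
s_3={r,s}: (r & p)=False r=True p=False
s_4={q,r}: (r & p)=False r=True p=False
s_5={s}: (r & p)=False r=False p=False
s_6={p,q,s}: (r & p)=False r=False p=True
s_7={p,q,s}: (r & p)=False r=False p=True
F((r & p)) does not hold (no witness exists).

Answer: none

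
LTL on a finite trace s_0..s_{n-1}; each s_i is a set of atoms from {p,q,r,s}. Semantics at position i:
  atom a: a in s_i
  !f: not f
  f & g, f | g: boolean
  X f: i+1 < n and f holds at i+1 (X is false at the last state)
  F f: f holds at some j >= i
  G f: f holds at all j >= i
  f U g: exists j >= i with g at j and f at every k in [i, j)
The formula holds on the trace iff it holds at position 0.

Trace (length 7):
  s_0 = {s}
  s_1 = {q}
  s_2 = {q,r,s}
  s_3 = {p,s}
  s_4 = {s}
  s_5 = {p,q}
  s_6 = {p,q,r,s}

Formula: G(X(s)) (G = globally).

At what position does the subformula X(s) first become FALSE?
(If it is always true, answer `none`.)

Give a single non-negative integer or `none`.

s_0={s}: X(s)=False s=True
s_1={q}: X(s)=True s=False
s_2={q,r,s}: X(s)=True s=True
s_3={p,s}: X(s)=True s=True
s_4={s}: X(s)=False s=True
s_5={p,q}: X(s)=True s=False
s_6={p,q,r,s}: X(s)=False s=True
G(X(s)) holds globally = False
First violation at position 0.

Answer: 0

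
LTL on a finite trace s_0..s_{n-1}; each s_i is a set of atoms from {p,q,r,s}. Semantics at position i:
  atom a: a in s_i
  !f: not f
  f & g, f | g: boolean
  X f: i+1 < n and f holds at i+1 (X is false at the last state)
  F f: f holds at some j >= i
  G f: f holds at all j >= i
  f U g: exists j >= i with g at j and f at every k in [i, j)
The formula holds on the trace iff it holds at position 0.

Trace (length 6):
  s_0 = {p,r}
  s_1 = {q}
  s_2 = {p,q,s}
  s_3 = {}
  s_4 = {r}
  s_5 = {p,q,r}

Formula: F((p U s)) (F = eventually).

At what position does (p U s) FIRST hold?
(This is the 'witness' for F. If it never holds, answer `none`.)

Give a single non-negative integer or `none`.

Answer: 2

Derivation:
s_0={p,r}: (p U s)=False p=True s=False
s_1={q}: (p U s)=False p=False s=False
s_2={p,q,s}: (p U s)=True p=True s=True
s_3={}: (p U s)=False p=False s=False
s_4={r}: (p U s)=False p=False s=False
s_5={p,q,r}: (p U s)=False p=True s=False
F((p U s)) holds; first witness at position 2.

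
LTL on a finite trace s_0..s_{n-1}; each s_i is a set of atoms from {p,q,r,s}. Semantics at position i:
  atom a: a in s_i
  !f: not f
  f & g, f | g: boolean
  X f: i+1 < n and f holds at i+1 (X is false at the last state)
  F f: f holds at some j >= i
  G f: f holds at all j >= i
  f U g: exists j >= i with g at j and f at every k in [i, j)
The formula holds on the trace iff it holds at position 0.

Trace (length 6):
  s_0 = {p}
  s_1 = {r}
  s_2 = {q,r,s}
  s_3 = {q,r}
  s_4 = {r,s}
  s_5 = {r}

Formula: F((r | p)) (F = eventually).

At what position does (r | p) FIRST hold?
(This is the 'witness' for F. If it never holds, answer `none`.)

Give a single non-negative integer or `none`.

s_0={p}: (r | p)=True r=False p=True
s_1={r}: (r | p)=True r=True p=False
s_2={q,r,s}: (r | p)=True r=True p=False
s_3={q,r}: (r | p)=True r=True p=False
s_4={r,s}: (r | p)=True r=True p=False
s_5={r}: (r | p)=True r=True p=False
F((r | p)) holds; first witness at position 0.

Answer: 0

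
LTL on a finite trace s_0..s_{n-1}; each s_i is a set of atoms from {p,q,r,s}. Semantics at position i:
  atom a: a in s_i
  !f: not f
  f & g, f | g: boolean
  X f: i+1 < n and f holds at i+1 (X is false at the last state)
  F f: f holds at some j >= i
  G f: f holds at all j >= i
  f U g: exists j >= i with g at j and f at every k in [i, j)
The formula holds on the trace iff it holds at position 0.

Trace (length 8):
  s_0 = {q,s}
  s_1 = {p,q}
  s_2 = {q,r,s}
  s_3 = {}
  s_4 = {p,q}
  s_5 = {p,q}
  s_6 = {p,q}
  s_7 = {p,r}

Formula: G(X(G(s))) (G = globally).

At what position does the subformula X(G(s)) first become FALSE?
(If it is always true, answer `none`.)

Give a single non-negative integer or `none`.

s_0={q,s}: X(G(s))=False G(s)=False s=True
s_1={p,q}: X(G(s))=False G(s)=False s=False
s_2={q,r,s}: X(G(s))=False G(s)=False s=True
s_3={}: X(G(s))=False G(s)=False s=False
s_4={p,q}: X(G(s))=False G(s)=False s=False
s_5={p,q}: X(G(s))=False G(s)=False s=False
s_6={p,q}: X(G(s))=False G(s)=False s=False
s_7={p,r}: X(G(s))=False G(s)=False s=False
G(X(G(s))) holds globally = False
First violation at position 0.

Answer: 0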